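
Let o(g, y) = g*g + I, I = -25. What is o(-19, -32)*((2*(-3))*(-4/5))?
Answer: 8064/5 ≈ 1612.8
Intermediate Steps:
o(g, y) = -25 + g**2 (o(g, y) = g*g - 25 = g**2 - 25 = -25 + g**2)
o(-19, -32)*((2*(-3))*(-4/5)) = (-25 + (-19)**2)*((2*(-3))*(-4/5)) = (-25 + 361)*(-(-24)/5) = 336*(-6*(-4/5)) = 336*(24/5) = 8064/5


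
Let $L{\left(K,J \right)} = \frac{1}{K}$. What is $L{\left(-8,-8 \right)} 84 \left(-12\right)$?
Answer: $126$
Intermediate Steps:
$L{\left(-8,-8 \right)} 84 \left(-12\right) = \frac{1}{-8} \cdot 84 \left(-12\right) = \left(- \frac{1}{8}\right) 84 \left(-12\right) = \left(- \frac{21}{2}\right) \left(-12\right) = 126$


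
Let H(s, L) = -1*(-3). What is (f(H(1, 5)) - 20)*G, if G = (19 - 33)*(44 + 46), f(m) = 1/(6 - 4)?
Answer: 24570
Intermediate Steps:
H(s, L) = 3
f(m) = ½ (f(m) = 1/2 = ½)
G = -1260 (G = -14*90 = -1260)
(f(H(1, 5)) - 20)*G = (½ - 20)*(-1260) = -39/2*(-1260) = 24570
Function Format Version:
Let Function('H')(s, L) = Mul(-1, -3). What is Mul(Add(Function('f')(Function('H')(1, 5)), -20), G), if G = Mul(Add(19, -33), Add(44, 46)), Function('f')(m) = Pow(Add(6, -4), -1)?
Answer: 24570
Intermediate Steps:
Function('H')(s, L) = 3
Function('f')(m) = Rational(1, 2) (Function('f')(m) = Pow(2, -1) = Rational(1, 2))
G = -1260 (G = Mul(-14, 90) = -1260)
Mul(Add(Function('f')(Function('H')(1, 5)), -20), G) = Mul(Add(Rational(1, 2), -20), -1260) = Mul(Rational(-39, 2), -1260) = 24570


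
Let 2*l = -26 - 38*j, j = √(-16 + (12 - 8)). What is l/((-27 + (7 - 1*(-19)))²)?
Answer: -13 - 38*I*√3 ≈ -13.0 - 65.818*I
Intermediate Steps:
j = 2*I*√3 (j = √(-16 + 4) = √(-12) = 2*I*√3 ≈ 3.4641*I)
l = -13 - 38*I*√3 (l = (-26 - 76*I*√3)/2 = -13 - 38*I*√3 ≈ -13.0 - 65.818*I)
l/((-27 + (7 - 1*(-19)))²) = (-13 - 38*I*√3)/((-27 + (7 - 1*(-19)))²) = (-13 - 38*I*√3)/((-27 + (7 + 19))²) = (-13 - 38*I*√3)/((-27 + 26)²) = (-13 - 38*I*√3)/((-1)²) = (-13 - 38*I*√3)/1 = (-13 - 38*I*√3)*1 = -13 - 38*I*√3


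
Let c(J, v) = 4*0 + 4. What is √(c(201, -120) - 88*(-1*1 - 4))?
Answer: 2*√111 ≈ 21.071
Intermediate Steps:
c(J, v) = 4 (c(J, v) = 0 + 4 = 4)
√(c(201, -120) - 88*(-1*1 - 4)) = √(4 - 88*(-1*1 - 4)) = √(4 - 88*(-1 - 4)) = √(4 - 88*(-5)) = √(4 + 440) = √444 = 2*√111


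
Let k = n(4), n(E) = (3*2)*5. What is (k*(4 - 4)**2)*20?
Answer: 0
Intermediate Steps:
n(E) = 30 (n(E) = 6*5 = 30)
k = 30
(k*(4 - 4)**2)*20 = (30*(4 - 4)**2)*20 = (30*0**2)*20 = (30*0)*20 = 0*20 = 0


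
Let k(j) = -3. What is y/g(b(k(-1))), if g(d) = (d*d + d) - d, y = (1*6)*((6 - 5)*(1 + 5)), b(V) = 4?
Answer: 9/4 ≈ 2.2500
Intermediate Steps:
y = 36 (y = 6*(1*6) = 6*6 = 36)
g(d) = d² (g(d) = (d² + d) - d = (d + d²) - d = d²)
y/g(b(k(-1))) = 36/(4²) = 36/16 = 36*(1/16) = 9/4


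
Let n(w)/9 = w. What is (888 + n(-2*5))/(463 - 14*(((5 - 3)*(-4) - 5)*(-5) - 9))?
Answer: -266/107 ≈ -2.4860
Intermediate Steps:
n(w) = 9*w
(888 + n(-2*5))/(463 - 14*(((5 - 3)*(-4) - 5)*(-5) - 9)) = (888 + 9*(-2*5))/(463 - 14*(((5 - 3)*(-4) - 5)*(-5) - 9)) = (888 + 9*(-10))/(463 - 14*((2*(-4) - 5)*(-5) - 9)) = (888 - 90)/(463 - 14*((-8 - 5)*(-5) - 9)) = 798/(463 - 14*(-13*(-5) - 9)) = 798/(463 - 14*(65 - 9)) = 798/(463 - 14*56) = 798/(463 - 784) = 798/(-321) = 798*(-1/321) = -266/107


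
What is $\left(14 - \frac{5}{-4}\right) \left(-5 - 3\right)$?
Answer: $-122$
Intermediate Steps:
$\left(14 - \frac{5}{-4}\right) \left(-5 - 3\right) = \left(14 - - \frac{5}{4}\right) \left(-8\right) = \left(14 + \frac{5}{4}\right) \left(-8\right) = \frac{61}{4} \left(-8\right) = -122$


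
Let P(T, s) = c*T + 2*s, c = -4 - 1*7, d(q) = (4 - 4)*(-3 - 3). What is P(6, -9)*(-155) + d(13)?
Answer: 13020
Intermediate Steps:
d(q) = 0 (d(q) = 0*(-6) = 0)
c = -11 (c = -4 - 7 = -11)
P(T, s) = -11*T + 2*s
P(6, -9)*(-155) + d(13) = (-11*6 + 2*(-9))*(-155) + 0 = (-66 - 18)*(-155) + 0 = -84*(-155) + 0 = 13020 + 0 = 13020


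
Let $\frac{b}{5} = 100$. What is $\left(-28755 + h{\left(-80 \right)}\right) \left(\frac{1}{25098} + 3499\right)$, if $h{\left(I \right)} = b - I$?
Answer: $- \frac{2474269417025}{25098} \approx -9.8584 \cdot 10^{7}$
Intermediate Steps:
$b = 500$ ($b = 5 \cdot 100 = 500$)
$h{\left(I \right)} = 500 - I$
$\left(-28755 + h{\left(-80 \right)}\right) \left(\frac{1}{25098} + 3499\right) = \left(-28755 + \left(500 - -80\right)\right) \left(\frac{1}{25098} + 3499\right) = \left(-28755 + \left(500 + 80\right)\right) \left(\frac{1}{25098} + 3499\right) = \left(-28755 + 580\right) \frac{87817903}{25098} = \left(-28175\right) \frac{87817903}{25098} = - \frac{2474269417025}{25098}$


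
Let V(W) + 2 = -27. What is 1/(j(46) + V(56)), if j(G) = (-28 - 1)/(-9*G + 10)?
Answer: -404/11687 ≈ -0.034568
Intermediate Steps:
V(W) = -29 (V(W) = -2 - 27 = -29)
j(G) = -29/(10 - 9*G)
1/(j(46) + V(56)) = 1/(29/(-10 + 9*46) - 29) = 1/(29/(-10 + 414) - 29) = 1/(29/404 - 29) = 1/(-11687/404) = -404/11687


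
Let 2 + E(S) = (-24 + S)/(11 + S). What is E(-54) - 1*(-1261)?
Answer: 54215/43 ≈ 1260.8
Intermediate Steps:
E(S) = -2 + (-24 + S)/(11 + S)
E(-54) - 1*(-1261) = (-46 - 1*(-54))/(11 - 54) - 1*(-1261) = (-46 + 54)/(-43) + 1261 = -1/43*8 + 1261 = -8/43 + 1261 = 54215/43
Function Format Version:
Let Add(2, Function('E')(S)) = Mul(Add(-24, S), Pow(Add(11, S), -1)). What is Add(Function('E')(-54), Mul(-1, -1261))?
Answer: Rational(54215, 43) ≈ 1260.8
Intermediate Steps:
Function('E')(S) = Add(-2, Mul(Pow(Add(11, S), -1), Add(-24, S))) (Function('E')(S) = Add(-2, Mul(Add(-24, S), Pow(Add(11, S), -1))) = Add(-2, Mul(Pow(Add(11, S), -1), Add(-24, S))))
Add(Function('E')(-54), Mul(-1, -1261)) = Add(Mul(Pow(Add(11, -54), -1), Add(-46, Mul(-1, -54))), Mul(-1, -1261)) = Add(Mul(Pow(-43, -1), Add(-46, 54)), 1261) = Add(Mul(Rational(-1, 43), 8), 1261) = Add(Rational(-8, 43), 1261) = Rational(54215, 43)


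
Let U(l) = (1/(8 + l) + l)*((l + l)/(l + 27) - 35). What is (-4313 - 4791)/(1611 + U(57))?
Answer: 2071160/69879 ≈ 29.639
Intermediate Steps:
U(l) = (-35 + 2*l/(27 + l))*(l + 1/(8 + l)) (U(l) = (l + 1/(8 + l))*((2*l)/(27 + l) - 35) = (l + 1/(8 + l))*(2*l/(27 + l) - 35) = (l + 1/(8 + l))*(-35 + 2*l/(27 + l)) = (-35 + 2*l/(27 + l))*(l + 1/(8 + l)))
(-4313 - 4791)/(1611 + U(57)) = (-4313 - 4791)/(1611 + 3*(-315 - 2531*57 - 403*57² - 11*57³)/(216 + 57² + 35*57)) = -9104/(1611 + 3*(-315 - 144267 - 403*3249 - 11*185193)/(216 + 3249 + 1995)) = -9104/(1611 + 3*(-315 - 144267 - 1309347 - 2037123)/5460) = -9104/(1611 + 3*(1/5460)*(-3491052)) = -9104/(1611 - 872763/455) = -9104/(-139758/455) = -9104*(-455/139758) = 2071160/69879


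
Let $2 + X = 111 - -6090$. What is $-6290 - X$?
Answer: $-12489$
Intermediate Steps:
$X = 6199$ ($X = -2 + \left(111 - -6090\right) = -2 + \left(111 + 6090\right) = -2 + 6201 = 6199$)
$-6290 - X = -6290 - 6199 = -12489$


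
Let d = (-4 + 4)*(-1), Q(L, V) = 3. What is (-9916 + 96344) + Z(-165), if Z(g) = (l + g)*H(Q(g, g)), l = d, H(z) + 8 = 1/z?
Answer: 87693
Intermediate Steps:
d = 0 (d = 0*(-1) = 0)
H(z) = -8 + 1/z
l = 0
Z(g) = -23*g/3 (Z(g) = (0 + g)*(-8 + 1/3) = g*(-8 + 1/3) = g*(-23/3) = -23*g/3)
(-9916 + 96344) + Z(-165) = (-9916 + 96344) - 23/3*(-165) = 86428 + 1265 = 87693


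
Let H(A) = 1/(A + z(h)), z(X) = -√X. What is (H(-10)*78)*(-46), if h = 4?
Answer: 299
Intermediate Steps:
H(A) = 1/(-2 + A) (H(A) = 1/(A - √4) = 1/(A - 1*2) = 1/(A - 2) = 1/(-2 + A))
(H(-10)*78)*(-46) = (78/(-2 - 10))*(-46) = (78/(-12))*(-46) = -1/12*78*(-46) = -13/2*(-46) = 299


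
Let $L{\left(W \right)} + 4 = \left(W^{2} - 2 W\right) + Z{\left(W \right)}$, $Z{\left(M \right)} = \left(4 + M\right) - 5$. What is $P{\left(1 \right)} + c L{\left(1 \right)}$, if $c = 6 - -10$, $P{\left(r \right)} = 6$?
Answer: $-74$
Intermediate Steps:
$Z{\left(M \right)} = -1 + M$
$c = 16$ ($c = 6 + 10 = 16$)
$L{\left(W \right)} = -5 + W^{2} - W$ ($L{\left(W \right)} = -4 + \left(\left(W^{2} - 2 W\right) + \left(-1 + W\right)\right) = -4 - \left(1 + W - W^{2}\right) = -5 + W^{2} - W$)
$P{\left(1 \right)} + c L{\left(1 \right)} = 6 + 16 \left(-5 + 1^{2} - 1\right) = 6 + 16 \left(-5 + 1 - 1\right) = 6 + 16 \left(-5\right) = 6 - 80 = -74$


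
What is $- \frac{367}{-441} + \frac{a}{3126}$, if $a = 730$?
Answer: $\frac{244862}{229761} \approx 1.0657$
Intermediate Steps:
$- \frac{367}{-441} + \frac{a}{3126} = - \frac{367}{-441} + \frac{730}{3126} = \left(-367\right) \left(- \frac{1}{441}\right) + 730 \cdot \frac{1}{3126} = \frac{367}{441} + \frac{365}{1563} = \frac{244862}{229761}$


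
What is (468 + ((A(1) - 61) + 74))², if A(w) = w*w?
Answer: 232324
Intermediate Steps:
A(w) = w²
(468 + ((A(1) - 61) + 74))² = (468 + ((1² - 61) + 74))² = (468 + ((1 - 61) + 74))² = (468 + (-60 + 74))² = (468 + 14)² = 482² = 232324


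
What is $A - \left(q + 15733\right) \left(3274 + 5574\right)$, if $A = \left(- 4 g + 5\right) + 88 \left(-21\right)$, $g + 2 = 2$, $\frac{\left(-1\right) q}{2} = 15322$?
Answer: $131930685$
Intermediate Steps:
$q = -30644$ ($q = \left(-2\right) 15322 = -30644$)
$g = 0$ ($g = -2 + 2 = 0$)
$A = -1843$ ($A = \left(\left(-4\right) 0 + 5\right) + 88 \left(-21\right) = \left(0 + 5\right) - 1848 = 5 - 1848 = -1843$)
$A - \left(q + 15733\right) \left(3274 + 5574\right) = -1843 - \left(-30644 + 15733\right) \left(3274 + 5574\right) = -1843 - \left(-14911\right) 8848 = -1843 - -131932528 = -1843 + 131932528 = 131930685$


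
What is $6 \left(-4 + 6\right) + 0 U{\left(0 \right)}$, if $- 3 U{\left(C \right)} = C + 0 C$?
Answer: $12$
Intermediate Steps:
$U{\left(C \right)} = - \frac{C}{3}$ ($U{\left(C \right)} = - \frac{C + 0 C}{3} = - \frac{C + 0}{3} = - \frac{C}{3}$)
$6 \left(-4 + 6\right) + 0 U{\left(0 \right)} = 6 \left(-4 + 6\right) + 0 \left(\left(- \frac{1}{3}\right) 0\right) = 6 \cdot 2 + 0 \cdot 0 = 12 + 0 = 12$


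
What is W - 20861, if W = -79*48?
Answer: -24653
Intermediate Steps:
W = -3792
W - 20861 = -3792 - 20861 = -24653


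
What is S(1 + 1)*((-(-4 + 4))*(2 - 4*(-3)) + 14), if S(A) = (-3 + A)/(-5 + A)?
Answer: 14/3 ≈ 4.6667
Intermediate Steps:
S(A) = (-3 + A)/(-5 + A)
S(1 + 1)*((-(-4 + 4))*(2 - 4*(-3)) + 14) = ((-3 + (1 + 1))/(-5 + (1 + 1)))*((-(-4 + 4))*(2 - 4*(-3)) + 14) = ((-3 + 2)/(-5 + 2))*((-1*0)*(2 + 12) + 14) = (-1/(-3))*(0*14 + 14) = (-1/3*(-1))*(0 + 14) = (1/3)*14 = 14/3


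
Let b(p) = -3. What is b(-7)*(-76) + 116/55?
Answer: 12656/55 ≈ 230.11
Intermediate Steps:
b(-7)*(-76) + 116/55 = -3*(-76) + 116/55 = 228 + 116*(1/55) = 228 + 116/55 = 12656/55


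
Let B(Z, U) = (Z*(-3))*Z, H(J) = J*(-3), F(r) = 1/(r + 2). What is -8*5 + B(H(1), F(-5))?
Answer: -67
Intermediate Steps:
F(r) = 1/(2 + r)
H(J) = -3*J
B(Z, U) = -3*Z**2 (B(Z, U) = (-3*Z)*Z = -3*Z**2)
-8*5 + B(H(1), F(-5)) = -8*5 - 3*(-3*1)**2 = -40 - 3*(-3)**2 = -40 - 3*9 = -40 - 27 = -67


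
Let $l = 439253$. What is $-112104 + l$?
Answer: $327149$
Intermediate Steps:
$-112104 + l = -112104 + 439253 = 327149$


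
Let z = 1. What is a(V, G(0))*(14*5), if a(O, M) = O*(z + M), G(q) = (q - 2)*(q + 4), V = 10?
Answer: -4900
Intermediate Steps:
G(q) = (-2 + q)*(4 + q)
a(O, M) = O*(1 + M)
a(V, G(0))*(14*5) = (10*(1 + (-8 + 0**2 + 2*0)))*(14*5) = (10*(1 + (-8 + 0 + 0)))*70 = (10*(1 - 8))*70 = (10*(-7))*70 = -70*70 = -4900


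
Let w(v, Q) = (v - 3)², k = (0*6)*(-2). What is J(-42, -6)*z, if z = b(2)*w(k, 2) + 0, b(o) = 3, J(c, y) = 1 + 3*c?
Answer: -3375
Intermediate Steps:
k = 0 (k = 0*(-2) = 0)
w(v, Q) = (-3 + v)²
z = 27 (z = 3*(-3 + 0)² + 0 = 3*(-3)² + 0 = 3*9 + 0 = 27 + 0 = 27)
J(-42, -6)*z = (1 + 3*(-42))*27 = (1 - 126)*27 = -125*27 = -3375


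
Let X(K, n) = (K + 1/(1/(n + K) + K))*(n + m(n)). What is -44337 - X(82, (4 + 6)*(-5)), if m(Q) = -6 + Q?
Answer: -93564733/2625 ≈ -35644.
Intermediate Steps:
X(K, n) = (-6 + 2*n)*(K + 1/(K + 1/(K + n))) (X(K, n) = (K + 1/(1/(n + K) + K))*(n + (-6 + n)) = (K + 1/(1/(K + n) + K))*(-6 + 2*n) = (K + 1/(K + 1/(K + n)))*(-6 + 2*n) = (-6 + 2*n)*(K + 1/(K + 1/(K + n))))
-44337 - X(82, (4 + 6)*(-5)) = -44337 - 2*(((4 + 6)*(-5))² - 6*82 - 3*(4 + 6)*(-5) - 3*82³ + ((4 + 6)*(-5))*82³ + 82²*((4 + 6)*(-5))² - 3*(4 + 6)*(-5)*82² + 2*82*((4 + 6)*(-5)))/(1 + 82² + 82*((4 + 6)*(-5))) = -44337 - 2*((10*(-5))² - 492 - 30*(-5) - 3*551368 + (10*(-5))*551368 + 6724*(10*(-5))² - 3*10*(-5)*6724 + 2*82*(10*(-5)))/(1 + 6724 + 82*(10*(-5))) = -44337 - 2*((-50)² - 492 - 3*(-50) - 1654104 - 50*551368 + 6724*(-50)² - 3*(-50)*6724 + 2*82*(-50))/(1 + 6724 + 82*(-50)) = -44337 - 2*(2500 - 492 + 150 - 1654104 - 27568400 + 6724*2500 + 1008600 - 8200)/(1 + 6724 - 4100) = -44337 - 2*(2500 - 492 + 150 - 1654104 - 27568400 + 16810000 + 1008600 - 8200)/2625 = -44337 - 2*(-11409946)/2625 = -44337 - 1*(-22819892/2625) = -44337 + 22819892/2625 = -93564733/2625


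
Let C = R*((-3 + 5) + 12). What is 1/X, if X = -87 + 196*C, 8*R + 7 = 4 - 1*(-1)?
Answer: -1/773 ≈ -0.0012937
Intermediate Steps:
R = -1/4 (R = -7/8 + (4 - 1*(-1))/8 = -7/8 + (4 + 1)/8 = -7/8 + (1/8)*5 = -7/8 + 5/8 = -1/4 ≈ -0.25000)
C = -7/2 (C = -((-3 + 5) + 12)/4 = -(2 + 12)/4 = -1/4*14 = -7/2 ≈ -3.5000)
X = -773 (X = -87 + 196*(-7/2) = -87 - 686 = -773)
1/X = 1/(-773) = -1/773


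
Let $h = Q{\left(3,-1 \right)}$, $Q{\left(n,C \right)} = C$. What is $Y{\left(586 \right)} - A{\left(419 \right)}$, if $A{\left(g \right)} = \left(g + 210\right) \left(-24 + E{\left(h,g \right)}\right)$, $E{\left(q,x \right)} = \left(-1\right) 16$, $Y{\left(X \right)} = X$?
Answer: $25746$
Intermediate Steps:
$h = -1$
$E{\left(q,x \right)} = -16$
$A{\left(g \right)} = -8400 - 40 g$ ($A{\left(g \right)} = \left(g + 210\right) \left(-24 - 16\right) = \left(210 + g\right) \left(-40\right) = -8400 - 40 g$)
$Y{\left(586 \right)} - A{\left(419 \right)} = 586 - \left(-8400 - 16760\right) = 586 - -25160 = 586 + 25160 = 25746$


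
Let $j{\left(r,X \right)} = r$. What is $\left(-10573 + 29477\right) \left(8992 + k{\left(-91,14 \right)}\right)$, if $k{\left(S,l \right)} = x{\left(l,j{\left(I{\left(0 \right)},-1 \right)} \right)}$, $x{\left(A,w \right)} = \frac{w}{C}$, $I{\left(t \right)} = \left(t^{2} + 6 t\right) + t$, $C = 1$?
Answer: $169984768$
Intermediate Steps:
$I{\left(t \right)} = t^{2} + 7 t$
$x{\left(A,w \right)} = w$ ($x{\left(A,w \right)} = \frac{w}{1} = w 1 = w$)
$k{\left(S,l \right)} = 0$ ($k{\left(S,l \right)} = 0 \left(7 + 0\right) = 0 \cdot 7 = 0$)
$\left(-10573 + 29477\right) \left(8992 + k{\left(-91,14 \right)}\right) = \left(-10573 + 29477\right) \left(8992 + 0\right) = 18904 \cdot 8992 = 169984768$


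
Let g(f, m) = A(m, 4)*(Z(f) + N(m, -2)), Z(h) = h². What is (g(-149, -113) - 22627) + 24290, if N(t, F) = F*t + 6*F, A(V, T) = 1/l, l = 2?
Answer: 25741/2 ≈ 12871.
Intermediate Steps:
A(V, T) = ½ (A(V, T) = 1/2 = ½)
N(t, F) = 6*F + F*t
g(f, m) = -6 + f²/2 - m (g(f, m) = (f² - 2*(6 + m))/2 = (f² + (-12 - 2*m))/2 = (-12 + f² - 2*m)/2 = -6 + f²/2 - m)
(g(-149, -113) - 22627) + 24290 = ((-6 + (½)*(-149)² - 1*(-113)) - 22627) + 24290 = ((-6 + (½)*22201 + 113) - 22627) + 24290 = ((-6 + 22201/2 + 113) - 22627) + 24290 = (22415/2 - 22627) + 24290 = -22839/2 + 24290 = 25741/2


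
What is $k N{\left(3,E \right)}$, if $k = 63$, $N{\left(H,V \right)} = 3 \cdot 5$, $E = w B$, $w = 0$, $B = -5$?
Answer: $945$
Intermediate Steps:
$E = 0$ ($E = 0 \left(-5\right) = 0$)
$N{\left(H,V \right)} = 15$
$k N{\left(3,E \right)} = 63 \cdot 15 = 945$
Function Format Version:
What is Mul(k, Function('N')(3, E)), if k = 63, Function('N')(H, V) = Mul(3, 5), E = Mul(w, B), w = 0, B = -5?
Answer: 945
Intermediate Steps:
E = 0 (E = Mul(0, -5) = 0)
Function('N')(H, V) = 15
Mul(k, Function('N')(3, E)) = Mul(63, 15) = 945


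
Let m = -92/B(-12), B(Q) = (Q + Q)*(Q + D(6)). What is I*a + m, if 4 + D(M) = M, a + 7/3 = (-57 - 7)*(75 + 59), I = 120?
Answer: -61764023/60 ≈ -1.0294e+6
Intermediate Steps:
a = -25735/3 (a = -7/3 + (-57 - 7)*(75 + 59) = -7/3 - 64*134 = -7/3 - 8576 = -25735/3 ≈ -8578.3)
D(M) = -4 + M
B(Q) = 2*Q*(2 + Q) (B(Q) = (Q + Q)*(Q + (-4 + 6)) = (2*Q)*(Q + 2) = (2*Q)*(2 + Q) = 2*Q*(2 + Q))
m = -23/60 (m = -92*(-1/(24*(2 - 12))) = -92/(2*(-12)*(-10)) = -92/240 = -92*1/240 = -23/60 ≈ -0.38333)
I*a + m = 120*(-25735/3) - 23/60 = -1029400 - 23/60 = -61764023/60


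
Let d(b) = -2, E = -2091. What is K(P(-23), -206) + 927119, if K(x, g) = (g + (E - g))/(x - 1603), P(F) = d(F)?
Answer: 496009362/535 ≈ 9.2712e+5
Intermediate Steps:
P(F) = -2
K(x, g) = -2091/(-1603 + x) (K(x, g) = (g + (-2091 - g))/(x - 1603) = -2091/(-1603 + x))
K(P(-23), -206) + 927119 = -2091/(-1603 - 2) + 927119 = -2091/(-1605) + 927119 = -2091*(-1/1605) + 927119 = 697/535 + 927119 = 496009362/535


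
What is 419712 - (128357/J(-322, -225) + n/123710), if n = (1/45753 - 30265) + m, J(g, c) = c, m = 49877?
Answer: 35682622023143239/84901554450 ≈ 4.2028e+5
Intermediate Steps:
n = 897307837/45753 (n = (1/45753 - 30265) + 49877 = -1384714544/45753 + 49877 = 897307837/45753 ≈ 19612.)
419712 - (128357/J(-322, -225) + n/123710) = 419712 - (128357/(-225) + (897307837/45753)/123710) = 419712 - (128357*(-1/225) + (897307837/45753)*(1/123710)) = 419712 - (-128357/225 + 897307837/5660103630) = 419712 - 1*(-48420801824839/84901554450) = 419712 + 48420801824839/84901554450 = 35682622023143239/84901554450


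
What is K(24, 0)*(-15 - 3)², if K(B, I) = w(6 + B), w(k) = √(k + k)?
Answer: 648*√15 ≈ 2509.7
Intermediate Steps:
w(k) = √2*√k (w(k) = √(2*k) = √2*√k)
K(B, I) = √2*√(6 + B)
K(24, 0)*(-15 - 3)² = √(12 + 2*24)*(-15 - 3)² = √(12 + 48)*(-18)² = √60*324 = (2*√15)*324 = 648*√15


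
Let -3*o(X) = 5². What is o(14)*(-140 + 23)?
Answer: 975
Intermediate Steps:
o(X) = -25/3 (o(X) = -⅓*5² = -⅓*25 = -25/3)
o(14)*(-140 + 23) = -25*(-140 + 23)/3 = -25/3*(-117) = 975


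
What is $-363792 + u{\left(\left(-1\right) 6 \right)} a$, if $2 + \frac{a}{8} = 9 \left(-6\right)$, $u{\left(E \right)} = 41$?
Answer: $-382160$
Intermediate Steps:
$a = -448$ ($a = -16 + 8 \cdot 9 \left(-6\right) = -16 + 8 \left(-54\right) = -16 - 432 = -448$)
$-363792 + u{\left(\left(-1\right) 6 \right)} a = -363792 + 41 \left(-448\right) = -363792 - 18368 = -382160$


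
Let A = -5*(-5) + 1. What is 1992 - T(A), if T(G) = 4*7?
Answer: 1964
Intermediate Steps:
A = 26 (A = 25 + 1 = 26)
T(G) = 28
1992 - T(A) = 1992 - 1*28 = 1992 - 28 = 1964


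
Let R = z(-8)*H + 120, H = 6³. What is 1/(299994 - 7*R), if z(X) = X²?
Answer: 1/202386 ≈ 4.9411e-6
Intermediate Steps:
H = 216
R = 13944 (R = (-8)²*216 + 120 = 64*216 + 120 = 13824 + 120 = 13944)
1/(299994 - 7*R) = 1/(299994 - 7*13944) = 1/(299994 - 97608) = 1/202386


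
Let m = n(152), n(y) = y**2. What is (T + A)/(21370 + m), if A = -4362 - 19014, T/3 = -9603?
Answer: -52185/44474 ≈ -1.1734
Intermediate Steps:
T = -28809 (T = 3*(-9603) = -28809)
A = -23376
m = 23104 (m = 152**2 = 23104)
(T + A)/(21370 + m) = (-28809 - 23376)/(21370 + 23104) = -52185/44474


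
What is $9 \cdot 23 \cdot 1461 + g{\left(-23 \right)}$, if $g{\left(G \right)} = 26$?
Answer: $302453$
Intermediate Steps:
$9 \cdot 23 \cdot 1461 + g{\left(-23 \right)} = 9 \cdot 23 \cdot 1461 + 26 = 207 \cdot 1461 + 26 = 302427 + 26 = 302453$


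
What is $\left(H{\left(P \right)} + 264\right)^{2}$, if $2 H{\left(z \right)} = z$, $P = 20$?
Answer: $75076$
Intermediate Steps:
$H{\left(z \right)} = \frac{z}{2}$
$\left(H{\left(P \right)} + 264\right)^{2} = \left(\frac{1}{2} \cdot 20 + 264\right)^{2} = \left(10 + 264\right)^{2} = 274^{2} = 75076$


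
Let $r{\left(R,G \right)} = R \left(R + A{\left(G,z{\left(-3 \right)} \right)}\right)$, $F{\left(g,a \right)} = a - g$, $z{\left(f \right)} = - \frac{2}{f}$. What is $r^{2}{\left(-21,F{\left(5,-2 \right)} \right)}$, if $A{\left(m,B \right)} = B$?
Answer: $182329$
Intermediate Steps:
$r{\left(R,G \right)} = R \left(\frac{2}{3} + R\right)$ ($r{\left(R,G \right)} = R \left(R - \frac{2}{-3}\right) = R \left(R - - \frac{2}{3}\right) = R \left(R + \frac{2}{3}\right) = R \left(\frac{2}{3} + R\right)$)
$r^{2}{\left(-21,F{\left(5,-2 \right)} \right)} = \left(\frac{1}{3} \left(-21\right) \left(2 + 3 \left(-21\right)\right)\right)^{2} = \left(\frac{1}{3} \left(-21\right) \left(2 - 63\right)\right)^{2} = \left(\frac{1}{3} \left(-21\right) \left(-61\right)\right)^{2} = 427^{2} = 182329$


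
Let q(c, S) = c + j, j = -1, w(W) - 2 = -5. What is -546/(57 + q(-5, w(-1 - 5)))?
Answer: -182/17 ≈ -10.706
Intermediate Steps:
w(W) = -3 (w(W) = 2 - 5 = -3)
q(c, S) = -1 + c (q(c, S) = c - 1 = -1 + c)
-546/(57 + q(-5, w(-1 - 5))) = -546/(57 + (-1 - 5)) = -546/(57 - 6) = -546/51 = (1/51)*(-546) = -182/17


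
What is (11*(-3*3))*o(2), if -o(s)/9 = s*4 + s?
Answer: 8910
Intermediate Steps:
o(s) = -45*s (o(s) = -9*(s*4 + s) = -9*(4*s + s) = -45*s)
(11*(-3*3))*o(2) = (11*(-3*3))*(-45*2) = (11*(-9))*(-90) = -99*(-90) = 8910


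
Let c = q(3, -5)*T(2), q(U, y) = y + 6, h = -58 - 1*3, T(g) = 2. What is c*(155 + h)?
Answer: 188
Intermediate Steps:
h = -61 (h = -58 - 3 = -61)
q(U, y) = 6 + y
c = 2 (c = (6 - 5)*2 = 1*2 = 2)
c*(155 + h) = 2*(155 - 61) = 2*94 = 188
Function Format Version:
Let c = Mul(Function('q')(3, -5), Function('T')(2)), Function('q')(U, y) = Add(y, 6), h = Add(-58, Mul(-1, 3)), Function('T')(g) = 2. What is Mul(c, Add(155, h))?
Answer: 188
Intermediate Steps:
h = -61 (h = Add(-58, -3) = -61)
Function('q')(U, y) = Add(6, y)
c = 2 (c = Mul(Add(6, -5), 2) = Mul(1, 2) = 2)
Mul(c, Add(155, h)) = Mul(2, Add(155, -61)) = Mul(2, 94) = 188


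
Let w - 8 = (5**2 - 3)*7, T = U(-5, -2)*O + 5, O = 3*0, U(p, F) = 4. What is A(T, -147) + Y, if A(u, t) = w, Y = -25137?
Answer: -24975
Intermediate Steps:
O = 0
T = 5 (T = 4*0 + 5 = 0 + 5 = 5)
w = 162 (w = 8 + (5**2 - 3)*7 = 8 + (25 - 3)*7 = 8 + 22*7 = 8 + 154 = 162)
A(u, t) = 162
A(T, -147) + Y = 162 - 25137 = -24975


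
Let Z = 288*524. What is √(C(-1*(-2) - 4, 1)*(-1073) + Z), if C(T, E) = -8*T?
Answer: 4*√8359 ≈ 365.71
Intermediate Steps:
Z = 150912
√(C(-1*(-2) - 4, 1)*(-1073) + Z) = √(-8*(-1*(-2) - 4)*(-1073) + 150912) = √(-8*(2 - 4)*(-1073) + 150912) = √(-8*(-2)*(-1073) + 150912) = √(16*(-1073) + 150912) = √(-17168 + 150912) = √133744 = 4*√8359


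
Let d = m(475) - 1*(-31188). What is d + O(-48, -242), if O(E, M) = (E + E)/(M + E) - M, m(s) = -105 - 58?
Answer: 4533763/145 ≈ 31267.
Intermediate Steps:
m(s) = -163
O(E, M) = -M + 2*E/(E + M) (O(E, M) = (2*E)/(E + M) - M = 2*E/(E + M) - M = -M + 2*E/(E + M))
d = 31025 (d = -163 - 1*(-31188) = -163 + 31188 = 31025)
d + O(-48, -242) = 31025 + (-1*(-242)² + 2*(-48) - 1*(-48)*(-242))/(-48 - 242) = 31025 + (-1*58564 - 96 - 11616)/(-290) = 31025 - (-58564 - 96 - 11616)/290 = 31025 - 1/290*(-70276) = 31025 + 35138/145 = 4533763/145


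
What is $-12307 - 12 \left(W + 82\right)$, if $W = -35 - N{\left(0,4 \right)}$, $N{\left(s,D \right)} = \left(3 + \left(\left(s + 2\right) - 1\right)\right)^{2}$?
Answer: $-12679$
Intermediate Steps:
$N{\left(s,D \right)} = \left(4 + s\right)^{2}$ ($N{\left(s,D \right)} = \left(3 + \left(\left(2 + s\right) - 1\right)\right)^{2} = \left(3 + \left(1 + s\right)\right)^{2} = \left(4 + s\right)^{2}$)
$W = -51$ ($W = -35 - \left(4 + 0\right)^{2} = -35 - 4^{2} = -35 - 16 = -51$)
$-12307 - 12 \left(W + 82\right) = -12307 - 12 \left(-51 + 82\right) = -12307 - 372 = -12679$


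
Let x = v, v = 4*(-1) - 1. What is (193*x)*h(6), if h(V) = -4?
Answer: 3860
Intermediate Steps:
v = -5 (v = -4 - 1 = -5)
x = -5
(193*x)*h(6) = (193*(-5))*(-4) = -965*(-4) = 3860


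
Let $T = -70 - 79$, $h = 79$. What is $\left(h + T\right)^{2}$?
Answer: $4900$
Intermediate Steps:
$T = -149$
$\left(h + T\right)^{2} = \left(79 - 149\right)^{2} = \left(-70\right)^{2} = 4900$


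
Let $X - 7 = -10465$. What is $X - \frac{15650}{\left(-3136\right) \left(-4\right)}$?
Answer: $- \frac{65600401}{6272} \approx -10459.0$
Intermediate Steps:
$X = -10458$ ($X = 7 - 10465 = -10458$)
$X - \frac{15650}{\left(-3136\right) \left(-4\right)} = -10458 - \frac{15650}{\left(-3136\right) \left(-4\right)} = -10458 - \frac{15650}{12544} = -10458 - \frac{7825}{6272} = - \frac{65600401}{6272}$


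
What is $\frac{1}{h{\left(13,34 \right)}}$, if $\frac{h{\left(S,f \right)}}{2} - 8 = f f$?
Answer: $\frac{1}{2328} \approx 0.00042955$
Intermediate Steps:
$h{\left(S,f \right)} = 16 + 2 f^{2}$ ($h{\left(S,f \right)} = 16 + 2 f f = 16 + 2 f^{2}$)
$\frac{1}{h{\left(13,34 \right)}} = \frac{1}{16 + 2 \cdot 34^{2}} = \frac{1}{16 + 2 \cdot 1156} = \frac{1}{16 + 2312} = \frac{1}{2328}$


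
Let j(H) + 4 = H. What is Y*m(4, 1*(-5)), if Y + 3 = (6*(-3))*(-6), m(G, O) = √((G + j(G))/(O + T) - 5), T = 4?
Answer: 315*I ≈ 315.0*I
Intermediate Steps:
j(H) = -4 + H
m(G, O) = √(-5 + (-4 + 2*G)/(4 + O)) (m(G, O) = √((G + (-4 + G))/(O + 4) - 5) = √((-4 + 2*G)/(4 + O) - 5) = √(-5 + (-4 + 2*G)/(4 + O)))
Y = 105 (Y = -3 + (6*(-3))*(-6) = -3 - 18*(-6) = -3 + 108 = 105)
Y*m(4, 1*(-5)) = 105*√((-24 - 5*(-5) + 2*4)/(4 + 1*(-5))) = 105*√((-24 - 5*(-5) + 8)/(4 - 5)) = 105*√((-24 + 25 + 8)/(-1)) = 105*√(-1*9) = 105*√(-9) = 105*(3*I) = 315*I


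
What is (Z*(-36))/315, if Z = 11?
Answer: -44/35 ≈ -1.2571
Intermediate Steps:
(Z*(-36))/315 = (11*(-36))/315 = -396*1/315 = -44/35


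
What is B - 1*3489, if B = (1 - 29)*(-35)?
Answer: -2509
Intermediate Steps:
B = 980 (B = -28*(-35) = 980)
B - 1*3489 = 980 - 1*3489 = 980 - 3489 = -2509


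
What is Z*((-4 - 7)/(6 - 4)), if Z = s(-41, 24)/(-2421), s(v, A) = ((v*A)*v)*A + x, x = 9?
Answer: 1183435/538 ≈ 2199.7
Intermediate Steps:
s(v, A) = 9 + A²*v² (s(v, A) = ((v*A)*v)*A + 9 = ((A*v)*v)*A + 9 = (A*v²)*A + 9 = A²*v² + 9 = 9 + A²*v²)
Z = -107585/269 (Z = (9 + 24²*(-41)²)/(-2421) = (9 + 576*1681)*(-1/2421) = (9 + 968256)*(-1/2421) = 968265*(-1/2421) = -107585/269 ≈ -399.94)
Z*((-4 - 7)/(6 - 4)) = -107585*(-4 - 7)/(269*(6 - 4)) = -(-1183435)/(269*2) = -107585/269*(-11/2) = 1183435/538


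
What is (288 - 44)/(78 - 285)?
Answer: -244/207 ≈ -1.1787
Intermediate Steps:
(288 - 44)/(78 - 285) = 244/(-207) = 244*(-1/207) = -244/207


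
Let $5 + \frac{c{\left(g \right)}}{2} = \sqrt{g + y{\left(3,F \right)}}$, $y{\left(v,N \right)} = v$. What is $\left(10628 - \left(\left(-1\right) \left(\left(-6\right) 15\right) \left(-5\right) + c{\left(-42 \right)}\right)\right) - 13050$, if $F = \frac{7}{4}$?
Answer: $-1962 - 2 i \sqrt{39} \approx -1962.0 - 12.49 i$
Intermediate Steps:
$F = \frac{7}{4}$ ($F = 7 \cdot \frac{1}{4} = \frac{7}{4} \approx 1.75$)
$c{\left(g \right)} = -10 + 2 \sqrt{3 + g}$ ($c{\left(g \right)} = -10 + 2 \sqrt{g + 3} = -10 + 2 \sqrt{3 + g}$)
$\left(10628 - \left(\left(-1\right) \left(\left(-6\right) 15\right) \left(-5\right) + c{\left(-42 \right)}\right)\right) - 13050 = \left(10628 - \left(-10 + 2 \sqrt{3 - 42} - \left(-6\right) 15 \left(-5\right)\right)\right) - 13050 = \left(10628 - \left(-460 + 2 i \sqrt{39}\right)\right) - 13050 = \left(10628 + \left(450 - \left(-10 + 2 i \sqrt{39}\right)\right)\right) - 13050 = \left(10628 + \left(450 + \left(10 - 2 i \sqrt{39}\right)\right)\right) - 13050 = \left(10628 + \left(460 - 2 i \sqrt{39}\right)\right) - 13050 = \left(11088 - 2 i \sqrt{39}\right) - 13050 = -1962 - 2 i \sqrt{39}$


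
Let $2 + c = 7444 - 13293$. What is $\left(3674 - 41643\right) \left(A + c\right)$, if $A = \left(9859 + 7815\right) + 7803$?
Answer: $-745179594$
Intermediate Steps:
$A = 25477$ ($A = 17674 + 7803 = 25477$)
$c = -5851$ ($c = -2 + \left(7444 - 13293\right) = -2 - 5849 = -5851$)
$\left(3674 - 41643\right) \left(A + c\right) = \left(3674 - 41643\right) \left(25477 - 5851\right) = \left(-37969\right) 19626 = -745179594$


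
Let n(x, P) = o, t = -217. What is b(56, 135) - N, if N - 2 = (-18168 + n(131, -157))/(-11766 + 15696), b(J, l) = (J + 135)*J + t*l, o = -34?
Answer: -36541864/1965 ≈ -18596.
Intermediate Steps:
b(J, l) = -217*l + J*(135 + J) (b(J, l) = (J + 135)*J - 217*l = (135 + J)*J - 217*l = J*(135 + J) - 217*l = -217*l + J*(135 + J))
n(x, P) = -34
N = -5171/1965 (N = 2 + (-18168 - 34)/(-11766 + 15696) = 2 - 18202/3930 = 2 - 18202*1/3930 = 2 - 9101/1965 = -5171/1965 ≈ -2.6316)
b(56, 135) - N = (56² - 217*135 + 135*56) - 1*(-5171/1965) = (3136 - 29295 + 7560) + 5171/1965 = -18599 + 5171/1965 = -36541864/1965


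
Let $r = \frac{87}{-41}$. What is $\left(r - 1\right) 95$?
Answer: $- \frac{12160}{41} \approx -296.59$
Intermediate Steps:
$r = - \frac{87}{41}$ ($r = 87 \left(- \frac{1}{41}\right) = - \frac{87}{41} \approx -2.122$)
$\left(r - 1\right) 95 = \left(- \frac{87}{41} - 1\right) 95 = \left(- \frac{128}{41}\right) 95 = - \frac{12160}{41}$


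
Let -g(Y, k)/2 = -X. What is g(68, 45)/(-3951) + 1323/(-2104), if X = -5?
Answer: -5206133/8312904 ≈ -0.62627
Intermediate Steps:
g(Y, k) = -10 (g(Y, k) = -(-2)*(-5) = -2*5 = -10)
g(68, 45)/(-3951) + 1323/(-2104) = -10/(-3951) + 1323/(-2104) = -10*(-1/3951) + 1323*(-1/2104) = 10/3951 - 1323/2104 = -5206133/8312904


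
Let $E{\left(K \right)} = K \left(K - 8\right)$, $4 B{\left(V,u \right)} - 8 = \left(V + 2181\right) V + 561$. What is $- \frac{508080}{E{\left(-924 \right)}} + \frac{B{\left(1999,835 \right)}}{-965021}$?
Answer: $- \frac{190780964189}{69253767044} \approx -2.7548$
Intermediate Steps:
$B{\left(V,u \right)} = \frac{569}{4} + \frac{V \left(2181 + V\right)}{4}$ ($B{\left(V,u \right)} = 2 + \frac{\left(V + 2181\right) V + 561}{4} = 2 + \frac{\left(2181 + V\right) V + 561}{4} = 2 + \frac{V \left(2181 + V\right) + 561}{4} = 2 + \frac{561 + V \left(2181 + V\right)}{4} = 2 + \left(\frac{561}{4} + \frac{V \left(2181 + V\right)}{4}\right) = \frac{569}{4} + \frac{V \left(2181 + V\right)}{4}$)
$E{\left(K \right)} = K \left(-8 + K\right)$
$- \frac{508080}{E{\left(-924 \right)}} + \frac{B{\left(1999,835 \right)}}{-965021} = - \frac{508080}{\left(-924\right) \left(-8 - 924\right)} + \frac{\frac{569}{4} + \frac{1999^{2}}{4} + \frac{2181}{4} \cdot 1999}{-965021} = - \frac{508080}{\left(-924\right) \left(-932\right)} + \left(\frac{569}{4} + \frac{1}{4} \cdot 3996001 + \frac{4359819}{4}\right) \left(- \frac{1}{965021}\right) = - \frac{508080}{861168} + \left(\frac{569}{4} + \frac{3996001}{4} + \frac{4359819}{4}\right) \left(- \frac{1}{965021}\right) = \left(-508080\right) \frac{1}{861168} + \frac{8356389}{4} \left(- \frac{1}{965021}\right) = - \frac{10585}{17941} - \frac{8356389}{3860084} = - \frac{190780964189}{69253767044}$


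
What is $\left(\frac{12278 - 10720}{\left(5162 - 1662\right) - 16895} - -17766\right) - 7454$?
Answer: $\frac{7269878}{705} \approx 10312.0$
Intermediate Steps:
$\left(\frac{12278 - 10720}{\left(5162 - 1662\right) - 16895} - -17766\right) - 7454 = \left(\frac{1558}{\left(5162 - 1662\right) - 16895} + 17766\right) - 7454 = \left(\frac{1558}{3500 - 16895} + 17766\right) - 7454 = \left(\frac{1558}{-13395} + 17766\right) - 7454 = \left(1558 \left(- \frac{1}{13395}\right) + 17766\right) - 7454 = \left(- \frac{82}{705} + 17766\right) - 7454 = \frac{12524948}{705} - 7454 = \frac{7269878}{705}$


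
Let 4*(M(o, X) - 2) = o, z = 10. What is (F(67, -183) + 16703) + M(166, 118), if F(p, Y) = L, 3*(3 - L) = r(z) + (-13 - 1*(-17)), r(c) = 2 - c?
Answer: 100505/6 ≈ 16751.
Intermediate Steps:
M(o, X) = 2 + o/4
L = 13/3 (L = 3 - ((2 - 1*10) + (-13 - 1*(-17)))/3 = 3 - ((2 - 10) + (-13 + 17))/3 = 3 - (-8 + 4)/3 = 3 - 1/3*(-4) = 3 + 4/3 = 13/3 ≈ 4.3333)
F(p, Y) = 13/3
(F(67, -183) + 16703) + M(166, 118) = (13/3 + 16703) + (2 + (1/4)*166) = 50122/3 + (2 + 83/2) = 50122/3 + 87/2 = 100505/6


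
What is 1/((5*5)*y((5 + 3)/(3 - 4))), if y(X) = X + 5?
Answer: -1/75 ≈ -0.013333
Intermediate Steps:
y(X) = 5 + X
1/((5*5)*y((5 + 3)/(3 - 4))) = 1/((5*5)*(5 + (5 + 3)/(3 - 4))) = 1/(25*(5 + 8/(-1))) = 1/(25*(5 + 8*(-1))) = 1/(25*(5 - 8)) = 1/(25*(-3)) = 1/(-75) = -1/75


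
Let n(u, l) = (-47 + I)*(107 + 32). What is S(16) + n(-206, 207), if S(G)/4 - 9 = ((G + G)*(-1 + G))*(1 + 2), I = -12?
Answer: -2405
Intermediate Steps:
S(G) = 36 + 24*G*(-1 + G) (S(G) = 36 + 4*(((G + G)*(-1 + G))*(1 + 2)) = 36 + 4*(((2*G)*(-1 + G))*3) = 36 + 4*((2*G*(-1 + G))*3) = 36 + 4*(6*G*(-1 + G)) = 36 + 24*G*(-1 + G))
n(u, l) = -8201 (n(u, l) = (-47 - 12)*(107 + 32) = -59*139 = -8201)
S(16) + n(-206, 207) = (36 - 24*16 + 24*16²) - 8201 = (36 - 384 + 24*256) - 8201 = (36 - 384 + 6144) - 8201 = 5796 - 8201 = -2405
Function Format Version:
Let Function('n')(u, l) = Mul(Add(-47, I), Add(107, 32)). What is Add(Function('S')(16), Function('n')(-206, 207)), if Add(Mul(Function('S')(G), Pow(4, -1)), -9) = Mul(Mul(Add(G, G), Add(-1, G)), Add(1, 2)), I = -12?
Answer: -2405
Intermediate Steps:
Function('S')(G) = Add(36, Mul(24, G, Add(-1, G))) (Function('S')(G) = Add(36, Mul(4, Mul(Mul(Add(G, G), Add(-1, G)), Add(1, 2)))) = Add(36, Mul(4, Mul(Mul(Mul(2, G), Add(-1, G)), 3))) = Add(36, Mul(4, Mul(Mul(2, G, Add(-1, G)), 3))) = Add(36, Mul(4, Mul(6, G, Add(-1, G)))) = Add(36, Mul(24, G, Add(-1, G))))
Function('n')(u, l) = -8201 (Function('n')(u, l) = Mul(Add(-47, -12), Add(107, 32)) = Mul(-59, 139) = -8201)
Add(Function('S')(16), Function('n')(-206, 207)) = Add(Add(36, Mul(-24, 16), Mul(24, Pow(16, 2))), -8201) = Add(Add(36, -384, Mul(24, 256)), -8201) = Add(Add(36, -384, 6144), -8201) = Add(5796, -8201) = -2405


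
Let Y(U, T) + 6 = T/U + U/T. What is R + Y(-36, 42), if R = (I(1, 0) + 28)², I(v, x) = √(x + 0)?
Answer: 32591/42 ≈ 775.98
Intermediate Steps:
I(v, x) = √x
Y(U, T) = -6 + T/U + U/T (Y(U, T) = -6 + (T/U + U/T) = -6 + T/U + U/T)
R = 784 (R = (√0 + 28)² = (0 + 28)² = 28² = 784)
R + Y(-36, 42) = 784 + (-6 + 42/(-36) - 36/42) = 784 + (-6 + 42*(-1/36) - 36*1/42) = 784 + (-6 - 7/6 - 6/7) = 784 - 337/42 = 32591/42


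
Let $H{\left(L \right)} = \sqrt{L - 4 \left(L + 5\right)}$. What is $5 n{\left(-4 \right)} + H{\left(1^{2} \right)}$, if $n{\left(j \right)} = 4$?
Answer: $20 + i \sqrt{23} \approx 20.0 + 4.7958 i$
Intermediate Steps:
$H{\left(L \right)} = \sqrt{-20 - 3 L}$ ($H{\left(L \right)} = \sqrt{L - 4 \left(5 + L\right)} = \sqrt{L - \left(20 + 4 L\right)} = \sqrt{-20 - 3 L}$)
$5 n{\left(-4 \right)} + H{\left(1^{2} \right)} = 5 \cdot 4 + \sqrt{-20 - 3 \cdot 1^{2}} = 20 + \sqrt{-20 - 3} = 20 + \sqrt{-23} = 20 + i \sqrt{23}$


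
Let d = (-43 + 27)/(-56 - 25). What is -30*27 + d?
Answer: -65594/81 ≈ -809.80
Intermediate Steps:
d = 16/81 (d = -16/(-81) = -16*(-1/81) = 16/81 ≈ 0.19753)
-30*27 + d = -30*27 + 16/81 = -810 + 16/81 = -65594/81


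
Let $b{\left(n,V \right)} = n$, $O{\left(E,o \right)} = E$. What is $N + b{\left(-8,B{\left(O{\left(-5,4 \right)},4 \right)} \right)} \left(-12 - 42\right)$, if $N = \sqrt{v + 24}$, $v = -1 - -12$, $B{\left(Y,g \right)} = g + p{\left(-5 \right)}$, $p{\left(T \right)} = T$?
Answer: $432 + \sqrt{35} \approx 437.92$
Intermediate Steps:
$B{\left(Y,g \right)} = -5 + g$ ($B{\left(Y,g \right)} = g - 5 = -5 + g$)
$v = 11$ ($v = -1 + 12 = 11$)
$N = \sqrt{35}$ ($N = \sqrt{11 + 24} = \sqrt{35} \approx 5.9161$)
$N + b{\left(-8,B{\left(O{\left(-5,4 \right)},4 \right)} \right)} \left(-12 - 42\right) = \sqrt{35} - 8 \left(-12 - 42\right) = \sqrt{35} - -432 = \sqrt{35} + 432 = 432 + \sqrt{35}$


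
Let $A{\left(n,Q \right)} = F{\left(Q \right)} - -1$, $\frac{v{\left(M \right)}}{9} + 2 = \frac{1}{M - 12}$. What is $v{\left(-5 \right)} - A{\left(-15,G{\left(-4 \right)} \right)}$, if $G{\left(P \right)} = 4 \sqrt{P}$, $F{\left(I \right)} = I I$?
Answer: $\frac{756}{17} \approx 44.471$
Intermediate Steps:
$F{\left(I \right)} = I^{2}$
$v{\left(M \right)} = -18 + \frac{9}{-12 + M}$ ($v{\left(M \right)} = -18 + \frac{9}{M - 12} = -18 + \frac{9}{-12 + M}$)
$A{\left(n,Q \right)} = 1 + Q^{2}$ ($A{\left(n,Q \right)} = Q^{2} - -1 = Q^{2} + 1 = 1 + Q^{2}$)
$v{\left(-5 \right)} - A{\left(-15,G{\left(-4 \right)} \right)} = \frac{9 \left(25 - -10\right)}{-12 - 5} - \left(1 + \left(4 \sqrt{-4}\right)^{2}\right) = \frac{9 \left(25 + 10\right)}{-17} - \left(1 + \left(4 \cdot 2 i\right)^{2}\right) = 9 \left(- \frac{1}{17}\right) 35 - \left(1 + \left(8 i\right)^{2}\right) = - \frac{315}{17} - \left(1 - 64\right) = - \frac{315}{17} - -63 = - \frac{315}{17} + 63 = \frac{756}{17}$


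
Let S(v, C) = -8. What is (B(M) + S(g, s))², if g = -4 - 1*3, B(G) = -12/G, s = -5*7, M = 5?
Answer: 2704/25 ≈ 108.16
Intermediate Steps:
s = -35
g = -7 (g = -4 - 3 = -7)
(B(M) + S(g, s))² = (-12/5 - 8)² = (-52/5)² = 2704/25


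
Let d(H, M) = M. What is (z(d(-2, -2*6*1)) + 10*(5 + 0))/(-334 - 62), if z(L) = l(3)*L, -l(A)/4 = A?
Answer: -97/198 ≈ -0.48990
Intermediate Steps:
l(A) = -4*A
z(L) = -12*L (z(L) = (-4*3)*L = -12*L)
(z(d(-2, -2*6*1)) + 10*(5 + 0))/(-334 - 62) = (-12*(-2*6) + 10*(5 + 0))/(-334 - 62) = (-(-144) + 10*5)/(-396) = (-12*(-12) + 50)*(-1/396) = (144 + 50)*(-1/396) = 194*(-1/396) = -97/198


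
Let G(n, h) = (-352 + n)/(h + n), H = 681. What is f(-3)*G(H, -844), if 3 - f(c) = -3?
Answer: -1974/163 ≈ -12.110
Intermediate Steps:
G(n, h) = (-352 + n)/(h + n)
f(c) = 6 (f(c) = 3 - 1*(-3) = 3 + 3 = 6)
f(-3)*G(H, -844) = 6*((-352 + 681)/(-844 + 681)) = 6*(329/(-163)) = 6*(-1/163*329) = 6*(-329/163) = -1974/163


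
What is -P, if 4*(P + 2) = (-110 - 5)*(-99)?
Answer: -11377/4 ≈ -2844.3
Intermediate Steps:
P = 11377/4 (P = -2 + ((-110 - 5)*(-99))/4 = -2 + (-115*(-99))/4 = -2 + (1/4)*11385 = -2 + 11385/4 = 11377/4 ≈ 2844.3)
-P = -1*11377/4 = -11377/4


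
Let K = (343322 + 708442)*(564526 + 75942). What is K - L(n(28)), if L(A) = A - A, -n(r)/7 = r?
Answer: 673621185552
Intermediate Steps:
n(r) = -7*r
L(A) = 0
K = 673621185552 (K = 1051764*640468 = 673621185552)
K - L(n(28)) = 673621185552 - 1*0 = 673621185552 + 0 = 673621185552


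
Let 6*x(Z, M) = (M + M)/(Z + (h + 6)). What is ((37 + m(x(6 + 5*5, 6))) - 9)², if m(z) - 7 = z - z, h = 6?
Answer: 1225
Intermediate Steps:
x(Z, M) = M/(3*(12 + Z)) (x(Z, M) = ((M + M)/(Z + (6 + 6)))/6 = ((2*M)/(Z + 12))/6 = ((2*M)/(12 + Z))/6 = (2*M/(12 + Z))/6 = M/(3*(12 + Z)))
m(z) = 7 (m(z) = 7 + (z - z) = 7 + 0 = 7)
((37 + m(x(6 + 5*5, 6))) - 9)² = ((37 + 7) - 9)² = (44 - 9)² = 35² = 1225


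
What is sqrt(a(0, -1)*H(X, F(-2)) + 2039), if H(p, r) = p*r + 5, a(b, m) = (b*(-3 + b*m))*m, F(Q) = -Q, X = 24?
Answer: sqrt(2039) ≈ 45.155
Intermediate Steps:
a(b, m) = b*m*(-3 + b*m)
H(p, r) = 5 + p*r
sqrt(a(0, -1)*H(X, F(-2)) + 2039) = sqrt((0*(-1)*(-3 + 0*(-1)))*(5 + 24*(-1*(-2))) + 2039) = sqrt((0*(-1)*(-3 + 0))*(5 + 24*2) + 2039) = sqrt((0*(-1)*(-3))*(5 + 48) + 2039) = sqrt(0*53 + 2039) = sqrt(0 + 2039) = sqrt(2039)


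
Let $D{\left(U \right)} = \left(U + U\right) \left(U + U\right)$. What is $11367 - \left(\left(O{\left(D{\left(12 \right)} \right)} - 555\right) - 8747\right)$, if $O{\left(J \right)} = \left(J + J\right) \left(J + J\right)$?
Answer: $-1306435$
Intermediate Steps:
$D{\left(U \right)} = 4 U^{2}$ ($D{\left(U \right)} = 2 U 2 U = 4 U^{2}$)
$O{\left(J \right)} = 4 J^{2}$ ($O{\left(J \right)} = 2 J 2 J = 4 J^{2}$)
$11367 - \left(\left(O{\left(D{\left(12 \right)} \right)} - 555\right) - 8747\right) = 11367 - \left(\left(4 \left(4 \cdot 12^{2}\right)^{2} - 555\right) - 8747\right) = 11367 - \left(\left(4 \left(4 \cdot 144\right)^{2} - 555\right) - 8747\right) = 11367 - \left(\left(4 \cdot 576^{2} - 555\right) - 8747\right) = 11367 - \left(\left(4 \cdot 331776 - 555\right) - 8747\right) = 11367 - \left(\left(1327104 - 555\right) - 8747\right) = 11367 - \left(1326549 - 8747\right) = 11367 - 1317802 = -1306435$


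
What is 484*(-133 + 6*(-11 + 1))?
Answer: -93412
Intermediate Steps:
484*(-133 + 6*(-11 + 1)) = 484*(-133 + 6*(-10)) = 484*(-133 - 60) = 484*(-193) = -93412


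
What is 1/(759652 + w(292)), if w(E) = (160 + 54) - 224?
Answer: 1/759642 ≈ 1.3164e-6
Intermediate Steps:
w(E) = -10 (w(E) = 214 - 224 = -10)
1/(759652 + w(292)) = 1/(759652 - 10) = 1/759642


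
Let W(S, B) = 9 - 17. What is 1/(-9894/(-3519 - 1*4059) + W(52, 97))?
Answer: -1263/8455 ≈ -0.14938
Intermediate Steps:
W(S, B) = -8
1/(-9894/(-3519 - 1*4059) + W(52, 97)) = 1/(-9894/(-3519 - 1*4059) - 8) = 1/(-9894/(-3519 - 4059) - 8) = 1/(-9894/(-7578) - 8) = 1/(-9894*(-1/7578) - 8) = 1/(1649/1263 - 8) = 1/(-8455/1263) = -1263/8455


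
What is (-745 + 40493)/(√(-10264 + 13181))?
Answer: 39748*√2917/2917 ≈ 735.95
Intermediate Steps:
(-745 + 40493)/(√(-10264 + 13181)) = 39748/(√2917) = 39748*(√2917/2917) = 39748*√2917/2917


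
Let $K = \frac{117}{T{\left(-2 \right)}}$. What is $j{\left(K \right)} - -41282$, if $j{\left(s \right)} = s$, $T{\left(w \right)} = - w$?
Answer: $\frac{82681}{2} \approx 41341.0$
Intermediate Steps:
$K = \frac{117}{2}$ ($K = \frac{117}{\left(-1\right) \left(-2\right)} = \frac{117}{2} \approx 58.5$)
$j{\left(K \right)} - -41282 = \frac{117}{2} - -41282 = \frac{117}{2} + 41282 = \frac{82681}{2}$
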